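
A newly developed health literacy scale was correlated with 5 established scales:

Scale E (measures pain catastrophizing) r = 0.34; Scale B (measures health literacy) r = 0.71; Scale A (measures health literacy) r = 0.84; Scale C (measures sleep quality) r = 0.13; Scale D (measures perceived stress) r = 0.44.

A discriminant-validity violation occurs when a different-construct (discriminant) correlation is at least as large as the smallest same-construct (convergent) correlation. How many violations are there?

0

Convergent (same construct = health literacy): Scale B, Scale A.
Smallest convergent = 0.71. Discriminant values: 0.34, 0.13, 0.44; count ≥ 0.71 → 0.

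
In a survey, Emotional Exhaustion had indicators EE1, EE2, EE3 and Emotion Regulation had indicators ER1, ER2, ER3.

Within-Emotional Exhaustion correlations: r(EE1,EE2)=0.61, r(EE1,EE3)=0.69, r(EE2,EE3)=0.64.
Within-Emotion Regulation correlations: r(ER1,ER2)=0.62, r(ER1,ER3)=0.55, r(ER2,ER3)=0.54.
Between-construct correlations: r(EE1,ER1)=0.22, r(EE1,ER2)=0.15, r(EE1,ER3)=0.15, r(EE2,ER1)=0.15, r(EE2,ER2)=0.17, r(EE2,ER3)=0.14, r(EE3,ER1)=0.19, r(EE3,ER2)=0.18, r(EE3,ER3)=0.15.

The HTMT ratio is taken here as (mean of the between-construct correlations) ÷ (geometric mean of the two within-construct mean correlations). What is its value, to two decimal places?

Mean heterotrait r = 1.50/9 = 0.1667.
Mean within-EE = 1.94/3 = 0.6467; mean within-ER = 1.71/3 = 0.5700.
Geometric mean = √(0.6467 × 0.5700) = 0.6071.
HTMT = 0.1667 / 0.6071 = 0.27.

0.27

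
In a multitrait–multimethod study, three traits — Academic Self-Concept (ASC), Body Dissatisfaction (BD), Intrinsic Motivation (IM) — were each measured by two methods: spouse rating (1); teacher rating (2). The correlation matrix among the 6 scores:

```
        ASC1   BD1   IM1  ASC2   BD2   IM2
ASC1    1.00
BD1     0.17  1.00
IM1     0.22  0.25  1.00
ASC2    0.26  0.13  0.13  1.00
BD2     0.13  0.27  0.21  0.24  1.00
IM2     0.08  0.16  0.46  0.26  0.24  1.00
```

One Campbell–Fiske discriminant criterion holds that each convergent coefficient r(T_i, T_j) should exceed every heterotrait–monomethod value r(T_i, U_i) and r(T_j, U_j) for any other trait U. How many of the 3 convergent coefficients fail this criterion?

Checking each validity diagonal entry against its comparison values:
ASC (methods 1·2): 0.26 vs {0.17, 0.24, 0.22, 0.26} → fail.
BD (methods 1·2): 0.27 vs {0.17, 0.24, 0.25, 0.24} → pass.
IM (methods 1·2): 0.46 vs {0.22, 0.26, 0.25, 0.24} → pass.
1 of 3 fail.

1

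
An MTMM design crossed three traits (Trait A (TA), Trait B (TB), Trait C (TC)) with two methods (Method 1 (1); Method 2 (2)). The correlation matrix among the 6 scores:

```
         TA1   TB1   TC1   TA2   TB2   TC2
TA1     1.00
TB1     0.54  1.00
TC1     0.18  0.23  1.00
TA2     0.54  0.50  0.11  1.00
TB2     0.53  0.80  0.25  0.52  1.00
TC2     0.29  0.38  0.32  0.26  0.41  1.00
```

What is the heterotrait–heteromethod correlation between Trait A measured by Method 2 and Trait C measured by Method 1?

Different traits and methods: r(TA2, TC1) = 0.11.

0.11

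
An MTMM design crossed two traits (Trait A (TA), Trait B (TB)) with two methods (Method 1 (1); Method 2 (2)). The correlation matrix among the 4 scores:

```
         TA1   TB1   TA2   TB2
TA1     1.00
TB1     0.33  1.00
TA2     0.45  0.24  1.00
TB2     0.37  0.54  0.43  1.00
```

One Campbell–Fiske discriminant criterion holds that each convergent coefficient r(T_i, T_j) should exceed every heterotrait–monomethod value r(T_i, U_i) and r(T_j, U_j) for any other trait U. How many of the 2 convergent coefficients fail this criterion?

Checking each validity diagonal entry against its comparison values:
TA (methods 1·2): 0.45 vs {0.33, 0.43} → pass.
TB (methods 1·2): 0.54 vs {0.33, 0.43} → pass.
0 of 2 fail.

0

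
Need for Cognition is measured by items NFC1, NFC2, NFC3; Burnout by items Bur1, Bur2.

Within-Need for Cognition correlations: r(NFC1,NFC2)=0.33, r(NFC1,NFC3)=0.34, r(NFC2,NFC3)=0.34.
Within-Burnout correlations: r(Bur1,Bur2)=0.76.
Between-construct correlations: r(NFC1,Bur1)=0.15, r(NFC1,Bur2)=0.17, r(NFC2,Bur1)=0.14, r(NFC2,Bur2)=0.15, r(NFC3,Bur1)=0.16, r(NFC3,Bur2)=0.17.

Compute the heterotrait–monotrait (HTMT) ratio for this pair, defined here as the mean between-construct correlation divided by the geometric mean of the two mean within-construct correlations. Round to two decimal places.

0.31

Mean between = 0.94/6 = 0.1567.
Mean within-NFC = 1.01/3 = 0.3367; mean within-Bur = 0.76/1 = 0.7600.
Geometric mean = √(0.3367 × 0.7600) = 0.5059.
HTMT = 0.1567 / 0.5059 = 0.31.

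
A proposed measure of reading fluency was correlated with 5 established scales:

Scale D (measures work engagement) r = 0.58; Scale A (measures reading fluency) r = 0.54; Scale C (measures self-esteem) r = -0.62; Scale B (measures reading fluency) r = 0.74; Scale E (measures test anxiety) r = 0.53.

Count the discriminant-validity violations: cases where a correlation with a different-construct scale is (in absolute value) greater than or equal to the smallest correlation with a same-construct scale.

2

Convergent (same construct = reading fluency): Scale A, Scale B.
Smallest convergent = 0.54. Discriminant |r|: 0.58, 0.62, 0.53; count ≥ 0.54 → 2.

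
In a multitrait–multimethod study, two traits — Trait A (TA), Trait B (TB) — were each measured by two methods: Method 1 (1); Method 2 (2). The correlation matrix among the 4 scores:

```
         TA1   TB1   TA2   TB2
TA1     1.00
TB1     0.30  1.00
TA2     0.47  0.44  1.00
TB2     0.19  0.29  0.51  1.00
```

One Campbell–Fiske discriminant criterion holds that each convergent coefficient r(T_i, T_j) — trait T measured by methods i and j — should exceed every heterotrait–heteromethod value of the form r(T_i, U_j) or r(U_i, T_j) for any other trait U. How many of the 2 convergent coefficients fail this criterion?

1

Each convergent coefficient versus the relevant comparison correlations:
TA (methods 1·2): 0.47 vs {0.19, 0.44} → pass.
TB (methods 1·2): 0.29 vs {0.44, 0.19} → fail.
1 of 2 fail.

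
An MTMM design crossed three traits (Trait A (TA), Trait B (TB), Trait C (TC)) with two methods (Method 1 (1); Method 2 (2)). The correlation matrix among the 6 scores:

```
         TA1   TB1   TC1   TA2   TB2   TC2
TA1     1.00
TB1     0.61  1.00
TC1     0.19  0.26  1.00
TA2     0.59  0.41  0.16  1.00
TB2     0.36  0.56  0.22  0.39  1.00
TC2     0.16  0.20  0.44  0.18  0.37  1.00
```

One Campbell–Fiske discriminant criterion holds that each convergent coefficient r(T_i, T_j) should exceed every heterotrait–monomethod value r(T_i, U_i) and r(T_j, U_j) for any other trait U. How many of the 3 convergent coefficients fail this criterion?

Convergent coefficients and their comparison sets:
TA (methods 1·2): 0.59 vs {0.61, 0.39, 0.19, 0.18} → fail.
TB (methods 1·2): 0.56 vs {0.61, 0.39, 0.26, 0.37} → fail.
TC (methods 1·2): 0.44 vs {0.19, 0.18, 0.26, 0.37} → pass.
2 of 3 fail.

2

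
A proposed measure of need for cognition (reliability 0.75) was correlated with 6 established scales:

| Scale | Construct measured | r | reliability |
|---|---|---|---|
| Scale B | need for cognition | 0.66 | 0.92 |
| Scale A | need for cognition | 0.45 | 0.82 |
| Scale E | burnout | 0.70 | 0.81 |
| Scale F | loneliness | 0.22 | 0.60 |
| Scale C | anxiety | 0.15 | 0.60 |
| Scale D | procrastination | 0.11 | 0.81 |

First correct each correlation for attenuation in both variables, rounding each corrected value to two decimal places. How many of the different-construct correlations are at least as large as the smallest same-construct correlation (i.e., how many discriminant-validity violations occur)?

1

Disattenuated r (r / √(r_scale · r_new)):
  Scale B (conv): 0.66 / √(0.92·0.75) = 0.79
  Scale A (conv): 0.45 / √(0.82·0.75) = 0.57
  Scale E (disc): 0.70 / √(0.81·0.75) = 0.90
  Scale F (disc): 0.22 / √(0.60·0.75) = 0.33
  Scale C (disc): 0.15 / √(0.60·0.75) = 0.22
  Scale D (disc): 0.11 / √(0.81·0.75) = 0.14
Smallest convergent = 0.57. Discriminant values: 0.90, 0.33, 0.22, 0.14; count ≥ 0.57 → 1.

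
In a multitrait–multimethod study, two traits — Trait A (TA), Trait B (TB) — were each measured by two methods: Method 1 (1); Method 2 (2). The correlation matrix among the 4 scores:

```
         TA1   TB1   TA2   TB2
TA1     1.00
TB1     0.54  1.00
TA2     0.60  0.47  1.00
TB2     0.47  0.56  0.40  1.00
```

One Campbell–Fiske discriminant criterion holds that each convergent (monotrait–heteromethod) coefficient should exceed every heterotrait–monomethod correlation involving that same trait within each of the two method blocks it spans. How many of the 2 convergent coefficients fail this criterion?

Each convergent coefficient versus the relevant comparison correlations:
TA (methods 1·2): 0.60 vs {0.54, 0.40} → pass.
TB (methods 1·2): 0.56 vs {0.54, 0.40} → pass.
0 of 2 fail.

0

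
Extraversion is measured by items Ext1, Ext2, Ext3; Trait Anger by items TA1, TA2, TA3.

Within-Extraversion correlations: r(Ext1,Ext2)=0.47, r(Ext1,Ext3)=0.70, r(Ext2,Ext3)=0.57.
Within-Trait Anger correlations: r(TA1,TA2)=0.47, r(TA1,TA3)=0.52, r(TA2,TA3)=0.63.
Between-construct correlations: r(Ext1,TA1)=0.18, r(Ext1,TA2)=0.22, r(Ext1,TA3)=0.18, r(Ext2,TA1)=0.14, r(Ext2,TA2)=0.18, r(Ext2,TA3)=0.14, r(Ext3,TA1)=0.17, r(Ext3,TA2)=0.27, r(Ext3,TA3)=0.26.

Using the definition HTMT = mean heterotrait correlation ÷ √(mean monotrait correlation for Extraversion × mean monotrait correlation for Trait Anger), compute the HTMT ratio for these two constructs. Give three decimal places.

Between-construct mean = 1.74/9 = 0.1933.
Mean within-Ext = 1.74/3 = 0.5800; mean within-TA = 1.62/3 = 0.5400.
Geometric mean = √(0.5800 × 0.5400) = 0.5596.
HTMT = 0.1933 / 0.5596 = 0.345.

0.345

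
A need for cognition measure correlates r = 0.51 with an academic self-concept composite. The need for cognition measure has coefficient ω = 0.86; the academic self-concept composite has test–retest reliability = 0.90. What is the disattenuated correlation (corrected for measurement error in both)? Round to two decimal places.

r_true = r_obs / √(r_xx · r_yy) = 0.51 / √(0.86 × 0.90) = 0.51 / √0.7740 = 0.51 / 0.8798 ≈ 0.58.

0.58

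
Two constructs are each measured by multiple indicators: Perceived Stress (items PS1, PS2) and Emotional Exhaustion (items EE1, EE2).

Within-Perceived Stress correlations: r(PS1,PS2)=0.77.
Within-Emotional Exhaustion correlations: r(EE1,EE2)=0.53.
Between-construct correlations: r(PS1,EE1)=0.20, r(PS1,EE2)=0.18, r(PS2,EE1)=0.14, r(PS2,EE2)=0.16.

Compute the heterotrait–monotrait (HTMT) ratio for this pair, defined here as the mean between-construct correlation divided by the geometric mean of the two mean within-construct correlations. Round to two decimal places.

Mean heterotrait r = 0.68/4 = 0.1700.
Mean within-PS = 0.77/1 = 0.7700; mean within-EE = 0.53/1 = 0.5300.
Geometric mean = √(0.7700 × 0.5300) = 0.6388.
HTMT = 0.1700 / 0.6388 = 0.27.

0.27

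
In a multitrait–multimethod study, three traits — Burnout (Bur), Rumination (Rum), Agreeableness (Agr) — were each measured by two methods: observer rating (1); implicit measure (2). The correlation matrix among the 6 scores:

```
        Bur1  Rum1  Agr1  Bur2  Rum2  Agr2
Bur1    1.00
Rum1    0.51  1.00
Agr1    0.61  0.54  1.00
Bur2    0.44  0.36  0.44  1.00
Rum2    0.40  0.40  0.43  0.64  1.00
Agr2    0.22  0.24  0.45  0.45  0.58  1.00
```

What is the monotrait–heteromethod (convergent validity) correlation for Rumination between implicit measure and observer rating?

0.40

Same trait (Rum), different methods: r(Rum2, Rum1) = 0.40.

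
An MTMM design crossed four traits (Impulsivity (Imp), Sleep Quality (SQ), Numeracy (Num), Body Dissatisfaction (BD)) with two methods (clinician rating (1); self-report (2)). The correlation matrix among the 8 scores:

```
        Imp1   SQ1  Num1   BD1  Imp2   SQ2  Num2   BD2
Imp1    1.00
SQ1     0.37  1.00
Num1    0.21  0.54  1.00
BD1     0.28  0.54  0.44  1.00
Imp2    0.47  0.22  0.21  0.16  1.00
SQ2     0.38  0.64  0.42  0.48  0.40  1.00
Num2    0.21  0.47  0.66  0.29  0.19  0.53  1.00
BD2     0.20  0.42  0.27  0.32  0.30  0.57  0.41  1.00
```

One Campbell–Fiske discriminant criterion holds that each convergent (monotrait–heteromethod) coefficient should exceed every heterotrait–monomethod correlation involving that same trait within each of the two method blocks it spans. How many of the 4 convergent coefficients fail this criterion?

Convergent coefficients and their comparison sets:
Imp (methods 1·2): 0.47 vs {0.37, 0.40, 0.21, 0.19, 0.28, 0.30} → pass.
SQ (methods 1·2): 0.64 vs {0.37, 0.40, 0.54, 0.53, 0.54, 0.57} → pass.
Num (methods 1·2): 0.66 vs {0.21, 0.19, 0.54, 0.53, 0.44, 0.41} → pass.
BD (methods 1·2): 0.32 vs {0.28, 0.30, 0.54, 0.57, 0.44, 0.41} → fail.
1 of 4 fail.

1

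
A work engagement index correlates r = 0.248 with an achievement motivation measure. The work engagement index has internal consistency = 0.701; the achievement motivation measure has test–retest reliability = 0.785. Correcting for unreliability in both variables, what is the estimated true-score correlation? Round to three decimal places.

r_true = r_obs / √(r_xx · r_yy) = 0.248 / √(0.701 × 0.785) = 0.248 / √0.550285 = 0.248 / 0.7418 ≈ 0.334.

0.334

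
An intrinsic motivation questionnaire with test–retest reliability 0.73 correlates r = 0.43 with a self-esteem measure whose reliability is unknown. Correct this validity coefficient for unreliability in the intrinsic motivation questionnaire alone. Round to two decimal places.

Single correction: r_c = r_obs / √r_xx = 0.43 / √0.73 = 0.43 / 0.8544 ≈ 0.50.

0.50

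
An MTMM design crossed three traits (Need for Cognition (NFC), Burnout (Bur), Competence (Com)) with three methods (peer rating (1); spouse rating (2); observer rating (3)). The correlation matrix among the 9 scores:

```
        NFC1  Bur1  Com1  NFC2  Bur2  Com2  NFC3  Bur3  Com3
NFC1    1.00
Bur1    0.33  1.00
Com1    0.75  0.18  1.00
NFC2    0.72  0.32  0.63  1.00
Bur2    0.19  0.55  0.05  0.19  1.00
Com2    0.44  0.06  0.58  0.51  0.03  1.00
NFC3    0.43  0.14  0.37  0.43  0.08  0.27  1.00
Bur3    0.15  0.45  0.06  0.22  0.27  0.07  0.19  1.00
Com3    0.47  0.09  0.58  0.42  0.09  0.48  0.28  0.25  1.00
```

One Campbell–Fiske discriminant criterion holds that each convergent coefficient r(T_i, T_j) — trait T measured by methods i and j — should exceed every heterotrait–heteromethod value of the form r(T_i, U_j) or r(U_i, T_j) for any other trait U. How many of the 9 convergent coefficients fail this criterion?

Each convergent coefficient versus the relevant comparison correlations:
NFC (methods 1·2): 0.72 vs {0.19, 0.32, 0.44, 0.63} → pass.
NFC (methods 1·3): 0.43 vs {0.15, 0.14, 0.47, 0.37} → fail.
NFC (methods 2·3): 0.43 vs {0.22, 0.08, 0.42, 0.27} → pass.
Bur (methods 1·2): 0.55 vs {0.32, 0.19, 0.06, 0.05} → pass.
Bur (methods 1·3): 0.45 vs {0.14, 0.15, 0.09, 0.06} → pass.
Bur (methods 2·3): 0.27 vs {0.08, 0.22, 0.09, 0.07} → pass.
Com (methods 1·2): 0.58 vs {0.63, 0.44, 0.05, 0.06} → fail.
Com (methods 1·3): 0.58 vs {0.37, 0.47, 0.06, 0.09} → pass.
Com (methods 2·3): 0.48 vs {0.27, 0.42, 0.07, 0.09} → pass.
2 of 9 fail.

2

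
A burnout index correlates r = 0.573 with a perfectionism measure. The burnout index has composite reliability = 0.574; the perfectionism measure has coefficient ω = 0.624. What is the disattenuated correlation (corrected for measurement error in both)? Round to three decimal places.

r_true = r_obs / √(r_xx · r_yy) = 0.573 / √(0.574 × 0.624) = 0.573 / √0.358176 = 0.573 / 0.5985 ≈ 0.957.

0.957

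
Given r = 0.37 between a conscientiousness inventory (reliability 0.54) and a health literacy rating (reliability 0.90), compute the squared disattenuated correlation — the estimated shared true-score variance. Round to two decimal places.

0.28

Disattenuated r = 0.37 / √(0.54 × 0.90) = 0.37 / 0.6971 = 0.5308.
Shared true-score variance = 0.5308² = 0.2817 ≈ 0.28.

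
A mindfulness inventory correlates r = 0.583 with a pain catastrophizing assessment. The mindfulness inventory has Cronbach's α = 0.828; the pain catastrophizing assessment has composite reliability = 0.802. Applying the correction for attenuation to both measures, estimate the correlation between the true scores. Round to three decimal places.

r_true = r_obs / √(r_xx · r_yy) = 0.583 / √(0.828 × 0.802) = 0.583 / √0.664056 = 0.583 / 0.8149 ≈ 0.715.

0.715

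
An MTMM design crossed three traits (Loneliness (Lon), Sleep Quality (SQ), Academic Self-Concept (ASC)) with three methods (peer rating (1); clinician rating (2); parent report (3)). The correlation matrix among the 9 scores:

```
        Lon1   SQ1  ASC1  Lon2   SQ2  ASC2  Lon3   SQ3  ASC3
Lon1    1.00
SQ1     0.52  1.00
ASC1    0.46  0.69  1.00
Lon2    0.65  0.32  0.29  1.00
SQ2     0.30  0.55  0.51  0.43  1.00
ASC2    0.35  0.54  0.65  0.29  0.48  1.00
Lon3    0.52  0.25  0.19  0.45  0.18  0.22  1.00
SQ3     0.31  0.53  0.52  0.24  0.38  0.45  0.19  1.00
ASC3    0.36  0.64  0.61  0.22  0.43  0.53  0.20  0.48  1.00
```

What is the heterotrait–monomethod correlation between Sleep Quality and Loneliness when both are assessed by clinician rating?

Different traits, same method: r(SQ2, Lon2) = 0.43.

0.43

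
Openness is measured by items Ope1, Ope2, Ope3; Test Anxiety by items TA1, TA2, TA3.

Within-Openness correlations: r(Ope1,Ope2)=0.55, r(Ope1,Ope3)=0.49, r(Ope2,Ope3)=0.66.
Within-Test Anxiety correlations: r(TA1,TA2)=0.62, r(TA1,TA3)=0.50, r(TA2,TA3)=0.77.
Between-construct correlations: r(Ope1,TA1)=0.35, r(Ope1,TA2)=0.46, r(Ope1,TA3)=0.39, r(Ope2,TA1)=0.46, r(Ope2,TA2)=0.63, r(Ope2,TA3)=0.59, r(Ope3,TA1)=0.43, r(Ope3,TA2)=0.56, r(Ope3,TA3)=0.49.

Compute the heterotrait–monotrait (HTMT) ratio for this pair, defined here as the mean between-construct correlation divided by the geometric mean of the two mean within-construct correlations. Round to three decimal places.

Between-construct mean = 4.36/9 = 0.4844.
Mean within-Ope = 1.70/3 = 0.5667; mean within-TA = 1.89/3 = 0.6300.
Geometric mean = √(0.5667 × 0.6300) = 0.5975.
HTMT = 0.4844 / 0.5975 = 0.811.

0.811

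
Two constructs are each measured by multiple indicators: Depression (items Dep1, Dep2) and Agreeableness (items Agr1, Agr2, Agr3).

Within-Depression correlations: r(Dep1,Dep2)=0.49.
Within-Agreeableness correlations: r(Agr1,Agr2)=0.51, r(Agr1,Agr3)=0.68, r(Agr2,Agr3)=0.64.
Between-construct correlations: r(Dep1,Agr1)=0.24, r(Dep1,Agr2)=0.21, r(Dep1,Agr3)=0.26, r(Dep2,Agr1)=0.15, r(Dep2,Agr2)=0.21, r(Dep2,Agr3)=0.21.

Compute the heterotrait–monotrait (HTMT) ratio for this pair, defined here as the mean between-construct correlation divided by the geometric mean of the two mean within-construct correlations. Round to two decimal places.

Between-construct mean = 1.28/6 = 0.2133.
Mean within-Dep = 0.49/1 = 0.4900; mean within-Agr = 1.83/3 = 0.6100.
Geometric mean = √(0.4900 × 0.6100) = 0.5467.
HTMT = 0.2133 / 0.5467 = 0.39.

0.39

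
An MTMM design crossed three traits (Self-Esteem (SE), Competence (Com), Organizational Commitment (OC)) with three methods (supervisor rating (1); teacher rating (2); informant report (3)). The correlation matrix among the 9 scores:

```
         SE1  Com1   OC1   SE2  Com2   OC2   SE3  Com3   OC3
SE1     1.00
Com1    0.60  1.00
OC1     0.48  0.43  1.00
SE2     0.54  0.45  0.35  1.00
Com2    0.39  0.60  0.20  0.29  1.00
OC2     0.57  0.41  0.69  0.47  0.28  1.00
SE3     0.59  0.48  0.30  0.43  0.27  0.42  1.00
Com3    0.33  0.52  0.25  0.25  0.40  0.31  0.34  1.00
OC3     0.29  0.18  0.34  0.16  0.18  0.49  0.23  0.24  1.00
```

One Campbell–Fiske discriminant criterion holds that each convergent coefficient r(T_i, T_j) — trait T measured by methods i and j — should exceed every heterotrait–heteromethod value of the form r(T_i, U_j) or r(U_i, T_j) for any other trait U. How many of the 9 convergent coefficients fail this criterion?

Checking each validity diagonal entry against its comparison values:
SE (methods 1·2): 0.54 vs {0.39, 0.45, 0.57, 0.35} → fail.
SE (methods 1·3): 0.59 vs {0.33, 0.48, 0.29, 0.30} → pass.
SE (methods 2·3): 0.43 vs {0.25, 0.27, 0.16, 0.42} → pass.
Com (methods 1·2): 0.60 vs {0.45, 0.39, 0.41, 0.20} → pass.
Com (methods 1·3): 0.52 vs {0.48, 0.33, 0.18, 0.25} → pass.
Com (methods 2·3): 0.40 vs {0.27, 0.25, 0.18, 0.31} → pass.
OC (methods 1·2): 0.69 vs {0.35, 0.57, 0.20, 0.41} → pass.
OC (methods 1·3): 0.34 vs {0.30, 0.29, 0.25, 0.18} → pass.
OC (methods 2·3): 0.49 vs {0.42, 0.16, 0.31, 0.18} → pass.
1 of 9 fail.

1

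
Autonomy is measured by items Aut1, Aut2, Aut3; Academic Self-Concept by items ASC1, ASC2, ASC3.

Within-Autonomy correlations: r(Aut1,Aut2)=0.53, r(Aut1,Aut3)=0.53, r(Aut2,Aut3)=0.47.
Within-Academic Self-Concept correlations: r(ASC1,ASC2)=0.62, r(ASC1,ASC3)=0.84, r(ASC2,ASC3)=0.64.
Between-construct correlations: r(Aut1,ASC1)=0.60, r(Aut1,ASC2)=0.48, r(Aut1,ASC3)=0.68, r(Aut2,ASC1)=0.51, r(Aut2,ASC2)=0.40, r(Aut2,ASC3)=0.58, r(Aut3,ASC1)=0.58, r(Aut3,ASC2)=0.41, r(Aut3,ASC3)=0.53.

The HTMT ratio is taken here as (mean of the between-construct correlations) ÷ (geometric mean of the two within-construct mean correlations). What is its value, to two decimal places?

0.89

Mean heterotrait r = 4.77/9 = 0.5300.
Mean within-Aut = 1.53/3 = 0.5100; mean within-ASC = 2.10/3 = 0.7000.
Geometric mean = √(0.5100 × 0.7000) = 0.5975.
HTMT = 0.5300 / 0.5975 = 0.89.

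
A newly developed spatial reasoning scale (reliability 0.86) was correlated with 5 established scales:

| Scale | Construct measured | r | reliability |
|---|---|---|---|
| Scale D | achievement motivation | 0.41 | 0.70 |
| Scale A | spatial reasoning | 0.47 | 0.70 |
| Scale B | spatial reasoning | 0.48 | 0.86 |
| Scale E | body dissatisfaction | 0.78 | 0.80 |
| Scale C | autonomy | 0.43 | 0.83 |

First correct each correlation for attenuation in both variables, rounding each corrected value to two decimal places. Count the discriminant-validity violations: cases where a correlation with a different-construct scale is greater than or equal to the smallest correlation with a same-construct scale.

Disattenuated r (r / √(r_scale · r_new)):
  Scale D (disc): 0.41 / √(0.70·0.86) = 0.53
  Scale A (conv): 0.47 / √(0.70·0.86) = 0.61
  Scale B (conv): 0.48 / √(0.86·0.86) = 0.56
  Scale E (disc): 0.78 / √(0.80·0.86) = 0.94
  Scale C (disc): 0.43 / √(0.83·0.86) = 0.51
Smallest convergent = 0.56. Discriminant values: 0.53, 0.94, 0.51; count ≥ 0.56 → 1.

1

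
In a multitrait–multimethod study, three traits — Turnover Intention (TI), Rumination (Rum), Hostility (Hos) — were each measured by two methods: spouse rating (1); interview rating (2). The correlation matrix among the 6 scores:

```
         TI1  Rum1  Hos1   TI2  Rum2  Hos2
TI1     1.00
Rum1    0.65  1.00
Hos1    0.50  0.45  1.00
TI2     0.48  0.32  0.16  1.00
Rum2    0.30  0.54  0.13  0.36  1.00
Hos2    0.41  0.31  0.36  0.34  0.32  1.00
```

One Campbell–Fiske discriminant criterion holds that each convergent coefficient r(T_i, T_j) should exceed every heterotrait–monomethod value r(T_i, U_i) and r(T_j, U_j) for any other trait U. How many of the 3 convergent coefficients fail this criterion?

Checking each validity diagonal entry against its comparison values:
TI (methods 1·2): 0.48 vs {0.65, 0.36, 0.50, 0.34} → fail.
Rum (methods 1·2): 0.54 vs {0.65, 0.36, 0.45, 0.32} → fail.
Hos (methods 1·2): 0.36 vs {0.50, 0.34, 0.45, 0.32} → fail.
3 of 3 fail.

3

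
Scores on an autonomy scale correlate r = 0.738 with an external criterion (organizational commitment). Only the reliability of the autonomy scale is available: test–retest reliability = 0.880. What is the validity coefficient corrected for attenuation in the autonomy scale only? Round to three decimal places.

0.787

Single correction: r_c = r_obs / √r_xx = 0.738 / √0.880 = 0.738 / 0.9381 ≈ 0.787.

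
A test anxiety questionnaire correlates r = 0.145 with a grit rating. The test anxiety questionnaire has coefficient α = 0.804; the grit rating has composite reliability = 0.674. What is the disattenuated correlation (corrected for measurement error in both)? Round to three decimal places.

0.197

r_true = r_obs / √(r_xx · r_yy) = 0.145 / √(0.804 × 0.674) = 0.145 / √0.541896 = 0.145 / 0.7361 ≈ 0.197.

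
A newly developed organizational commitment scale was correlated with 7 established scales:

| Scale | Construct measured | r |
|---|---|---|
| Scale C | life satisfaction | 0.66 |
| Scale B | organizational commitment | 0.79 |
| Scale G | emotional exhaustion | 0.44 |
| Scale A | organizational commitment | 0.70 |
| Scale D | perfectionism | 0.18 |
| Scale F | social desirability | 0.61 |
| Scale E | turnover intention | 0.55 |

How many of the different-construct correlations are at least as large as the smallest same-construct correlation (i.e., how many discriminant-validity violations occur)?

0

Convergent (same construct = organizational commitment): Scale B, Scale A.
Smallest convergent = 0.70. Discriminant values: 0.66, 0.44, 0.18, 0.61, 0.55; count ≥ 0.70 → 0.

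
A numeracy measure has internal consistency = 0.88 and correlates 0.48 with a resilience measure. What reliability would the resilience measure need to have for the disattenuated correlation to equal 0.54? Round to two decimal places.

0.90

r_true = r_obs / √(r_xx · r_yy) ⇒ 0.54 = 0.48 / √(0.88 · r_yy).
√(0.88 · r_yy) = 0.48 / 0.54 = 0.8889; 0.88 · r_yy = 0.7901; r_yy = 0.7901 / 0.88 ≈ 0.90.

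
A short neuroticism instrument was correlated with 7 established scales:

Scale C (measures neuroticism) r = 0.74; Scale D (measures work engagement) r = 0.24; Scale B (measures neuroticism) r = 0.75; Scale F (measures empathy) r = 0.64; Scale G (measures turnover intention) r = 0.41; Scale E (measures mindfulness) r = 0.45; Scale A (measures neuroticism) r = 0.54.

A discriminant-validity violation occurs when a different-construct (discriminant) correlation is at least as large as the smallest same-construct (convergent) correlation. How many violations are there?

Convergent (same construct = neuroticism): Scale C, Scale B, Scale A.
Smallest convergent = 0.54. Discriminant values: 0.24, 0.64, 0.41, 0.45; count ≥ 0.54 → 1.

1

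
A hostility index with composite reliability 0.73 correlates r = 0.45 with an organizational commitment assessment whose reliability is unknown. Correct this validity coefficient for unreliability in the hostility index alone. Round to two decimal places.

0.53

Single correction: r_c = r_obs / √r_xx = 0.45 / √0.73 = 0.45 / 0.8544 ≈ 0.53.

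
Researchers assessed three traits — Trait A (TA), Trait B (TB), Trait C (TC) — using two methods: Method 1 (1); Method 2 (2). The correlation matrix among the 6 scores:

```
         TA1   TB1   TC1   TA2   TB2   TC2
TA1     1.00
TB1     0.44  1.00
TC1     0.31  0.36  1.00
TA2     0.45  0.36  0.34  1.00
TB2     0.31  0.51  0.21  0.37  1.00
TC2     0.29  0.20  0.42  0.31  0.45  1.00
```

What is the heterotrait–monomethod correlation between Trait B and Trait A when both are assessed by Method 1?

0.44

Different traits, same method: r(TB1, TA1) = 0.44.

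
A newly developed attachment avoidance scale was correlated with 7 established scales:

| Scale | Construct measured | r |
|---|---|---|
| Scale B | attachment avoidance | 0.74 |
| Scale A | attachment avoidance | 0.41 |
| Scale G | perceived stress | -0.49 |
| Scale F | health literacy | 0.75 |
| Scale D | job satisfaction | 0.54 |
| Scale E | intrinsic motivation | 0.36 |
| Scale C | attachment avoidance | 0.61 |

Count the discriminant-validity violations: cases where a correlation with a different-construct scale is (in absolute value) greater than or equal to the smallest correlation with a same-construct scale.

Convergent (same construct = attachment avoidance): Scale B, Scale A, Scale C.
Smallest convergent = 0.41. Discriminant |r|: 0.49, 0.75, 0.54, 0.36; count ≥ 0.41 → 3.

3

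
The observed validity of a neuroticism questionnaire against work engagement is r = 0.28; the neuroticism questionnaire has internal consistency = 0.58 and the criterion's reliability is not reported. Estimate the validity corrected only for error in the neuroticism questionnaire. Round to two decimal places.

Single correction: r_c = r_obs / √r_xx = 0.28 / √0.58 = 0.28 / 0.7616 ≈ 0.37.

0.37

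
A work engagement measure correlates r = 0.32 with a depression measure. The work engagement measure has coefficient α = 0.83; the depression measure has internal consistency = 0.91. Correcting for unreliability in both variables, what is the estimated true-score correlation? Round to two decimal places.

0.37

r_true = r_obs / √(r_xx · r_yy) = 0.32 / √(0.83 × 0.91) = 0.32 / √0.7553 = 0.32 / 0.8691 ≈ 0.37.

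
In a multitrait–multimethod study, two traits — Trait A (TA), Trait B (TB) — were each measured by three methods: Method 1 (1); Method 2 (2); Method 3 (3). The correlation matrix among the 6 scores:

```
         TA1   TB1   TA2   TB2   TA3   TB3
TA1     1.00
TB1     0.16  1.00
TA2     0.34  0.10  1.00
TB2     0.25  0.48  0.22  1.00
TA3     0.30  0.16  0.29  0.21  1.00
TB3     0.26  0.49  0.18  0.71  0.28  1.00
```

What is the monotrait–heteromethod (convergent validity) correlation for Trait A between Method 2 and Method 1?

0.34

Same trait (TA), different methods: r(TA2, TA1) = 0.34.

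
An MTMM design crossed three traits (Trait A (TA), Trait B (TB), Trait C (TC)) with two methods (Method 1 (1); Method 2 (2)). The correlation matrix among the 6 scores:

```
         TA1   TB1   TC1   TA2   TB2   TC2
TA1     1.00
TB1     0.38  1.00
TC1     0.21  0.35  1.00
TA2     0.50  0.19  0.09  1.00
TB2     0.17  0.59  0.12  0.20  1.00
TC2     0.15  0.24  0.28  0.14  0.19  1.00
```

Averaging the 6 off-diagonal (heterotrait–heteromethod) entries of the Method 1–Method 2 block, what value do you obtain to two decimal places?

0.16

HTHM values (method 1 × method 2): 0.17, 0.15, 0.19, 0.24, 0.09, 0.12; mean = 0.96/6 = 0.16.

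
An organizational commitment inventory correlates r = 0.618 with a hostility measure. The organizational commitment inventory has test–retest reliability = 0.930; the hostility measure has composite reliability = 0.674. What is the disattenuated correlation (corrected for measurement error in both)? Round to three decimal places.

0.781

r_true = r_obs / √(r_xx · r_yy) = 0.618 / √(0.930 × 0.674) = 0.618 / √0.626820 = 0.618 / 0.7917 ≈ 0.781.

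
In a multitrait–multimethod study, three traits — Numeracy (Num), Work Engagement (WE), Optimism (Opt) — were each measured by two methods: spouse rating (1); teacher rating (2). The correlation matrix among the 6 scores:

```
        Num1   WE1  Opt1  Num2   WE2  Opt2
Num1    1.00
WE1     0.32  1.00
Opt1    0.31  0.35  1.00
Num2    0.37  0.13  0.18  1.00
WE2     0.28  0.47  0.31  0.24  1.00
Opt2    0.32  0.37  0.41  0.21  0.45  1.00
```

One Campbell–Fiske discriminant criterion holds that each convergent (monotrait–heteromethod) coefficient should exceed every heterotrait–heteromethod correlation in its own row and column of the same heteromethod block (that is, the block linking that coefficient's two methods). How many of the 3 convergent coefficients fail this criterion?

Checking each validity diagonal entry against its comparison values:
Num (methods 1·2): 0.37 vs {0.28, 0.13, 0.32, 0.18} → pass.
WE (methods 1·2): 0.47 vs {0.13, 0.28, 0.37, 0.31} → pass.
Opt (methods 1·2): 0.41 vs {0.18, 0.32, 0.31, 0.37} → pass.
0 of 3 fail.

0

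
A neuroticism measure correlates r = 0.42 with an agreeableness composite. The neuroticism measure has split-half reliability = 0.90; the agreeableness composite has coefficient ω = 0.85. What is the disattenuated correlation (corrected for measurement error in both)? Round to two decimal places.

r_true = r_obs / √(r_xx · r_yy) = 0.42 / √(0.90 × 0.85) = 0.42 / √0.7650 = 0.42 / 0.8746 ≈ 0.48.

0.48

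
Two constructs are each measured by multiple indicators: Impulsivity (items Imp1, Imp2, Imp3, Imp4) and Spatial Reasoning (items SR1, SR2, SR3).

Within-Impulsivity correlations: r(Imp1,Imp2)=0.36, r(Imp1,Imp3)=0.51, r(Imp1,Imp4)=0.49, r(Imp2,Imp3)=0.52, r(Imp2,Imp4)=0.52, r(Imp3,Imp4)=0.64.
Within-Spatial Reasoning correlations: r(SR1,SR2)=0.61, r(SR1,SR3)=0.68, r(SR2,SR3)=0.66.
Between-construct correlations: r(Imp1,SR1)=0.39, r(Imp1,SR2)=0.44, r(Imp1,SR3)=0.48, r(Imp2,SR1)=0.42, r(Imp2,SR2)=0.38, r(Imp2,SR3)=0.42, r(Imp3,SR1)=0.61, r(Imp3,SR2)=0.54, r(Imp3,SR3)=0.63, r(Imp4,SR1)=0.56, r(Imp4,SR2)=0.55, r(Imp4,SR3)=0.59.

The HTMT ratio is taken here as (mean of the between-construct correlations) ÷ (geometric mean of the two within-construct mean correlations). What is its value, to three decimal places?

0.873

Mean heterotrait r = 6.01/12 = 0.5008.
Mean within-Imp = 3.04/6 = 0.5067; mean within-SR = 1.95/3 = 0.6500.
Geometric mean = √(0.5067 × 0.6500) = 0.5739.
HTMT = 0.5008 / 0.5739 = 0.873.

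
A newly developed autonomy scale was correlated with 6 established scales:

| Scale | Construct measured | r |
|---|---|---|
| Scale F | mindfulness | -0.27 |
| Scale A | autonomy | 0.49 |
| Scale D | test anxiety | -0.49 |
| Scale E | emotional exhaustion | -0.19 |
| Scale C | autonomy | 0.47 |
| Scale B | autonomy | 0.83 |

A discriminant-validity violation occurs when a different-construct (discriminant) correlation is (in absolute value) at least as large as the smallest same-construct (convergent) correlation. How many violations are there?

1

Convergent (same construct = autonomy): Scale A, Scale C, Scale B.
Smallest convergent = 0.47. Discriminant |r|: 0.27, 0.49, 0.19; count ≥ 0.47 → 1.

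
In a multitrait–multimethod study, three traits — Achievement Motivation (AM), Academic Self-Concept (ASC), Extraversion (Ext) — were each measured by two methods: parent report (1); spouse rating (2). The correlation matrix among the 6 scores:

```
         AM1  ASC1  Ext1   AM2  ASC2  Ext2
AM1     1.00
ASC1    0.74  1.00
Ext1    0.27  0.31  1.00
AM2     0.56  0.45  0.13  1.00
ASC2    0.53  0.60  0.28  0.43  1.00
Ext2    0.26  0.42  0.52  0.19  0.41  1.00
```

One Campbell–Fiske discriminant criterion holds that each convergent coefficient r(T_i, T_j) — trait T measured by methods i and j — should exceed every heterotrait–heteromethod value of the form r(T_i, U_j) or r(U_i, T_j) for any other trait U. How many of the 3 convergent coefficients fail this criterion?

0

Convergent coefficients and their comparison sets:
AM (methods 1·2): 0.56 vs {0.53, 0.45, 0.26, 0.13} → pass.
ASC (methods 1·2): 0.60 vs {0.45, 0.53, 0.42, 0.28} → pass.
Ext (methods 1·2): 0.52 vs {0.13, 0.26, 0.28, 0.42} → pass.
0 of 3 fail.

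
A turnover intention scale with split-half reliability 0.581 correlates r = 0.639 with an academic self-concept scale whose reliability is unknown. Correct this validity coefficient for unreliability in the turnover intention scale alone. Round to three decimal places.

Single correction: r_c = r_obs / √r_xx = 0.639 / √0.581 = 0.639 / 0.7622 ≈ 0.838.

0.838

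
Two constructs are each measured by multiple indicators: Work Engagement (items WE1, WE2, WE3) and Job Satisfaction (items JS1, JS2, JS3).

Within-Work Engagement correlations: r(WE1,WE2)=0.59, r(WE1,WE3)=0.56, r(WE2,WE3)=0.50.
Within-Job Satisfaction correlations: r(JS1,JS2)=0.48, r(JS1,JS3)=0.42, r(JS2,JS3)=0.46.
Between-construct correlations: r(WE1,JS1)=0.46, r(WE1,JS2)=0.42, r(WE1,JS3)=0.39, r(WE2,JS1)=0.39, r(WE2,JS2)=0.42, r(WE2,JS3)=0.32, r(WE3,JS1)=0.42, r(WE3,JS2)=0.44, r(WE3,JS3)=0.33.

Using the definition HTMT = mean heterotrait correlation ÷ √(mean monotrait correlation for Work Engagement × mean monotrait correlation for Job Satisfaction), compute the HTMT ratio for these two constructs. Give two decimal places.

0.80

Between-construct mean = 3.59/9 = 0.3989.
Mean within-WE = 1.65/3 = 0.5500; mean within-JS = 1.36/3 = 0.4533.
Geometric mean = √(0.5500 × 0.4533) = 0.4993.
HTMT = 0.3989 / 0.4993 = 0.80.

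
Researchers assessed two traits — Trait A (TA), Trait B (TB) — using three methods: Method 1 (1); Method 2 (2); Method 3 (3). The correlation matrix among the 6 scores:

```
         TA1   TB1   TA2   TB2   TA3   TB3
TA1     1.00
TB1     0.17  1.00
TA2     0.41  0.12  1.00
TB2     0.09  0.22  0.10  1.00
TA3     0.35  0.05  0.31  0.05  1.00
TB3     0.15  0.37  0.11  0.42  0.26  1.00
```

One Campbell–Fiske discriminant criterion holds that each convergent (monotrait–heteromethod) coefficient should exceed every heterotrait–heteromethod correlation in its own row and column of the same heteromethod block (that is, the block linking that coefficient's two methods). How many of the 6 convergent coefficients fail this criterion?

0

Checking each validity diagonal entry against its comparison values:
TA (methods 1·2): 0.41 vs {0.09, 0.12} → pass.
TA (methods 1·3): 0.35 vs {0.15, 0.05} → pass.
TA (methods 2·3): 0.31 vs {0.11, 0.05} → pass.
TB (methods 1·2): 0.22 vs {0.12, 0.09} → pass.
TB (methods 1·3): 0.37 vs {0.05, 0.15} → pass.
TB (methods 2·3): 0.42 vs {0.05, 0.11} → pass.
0 of 6 fail.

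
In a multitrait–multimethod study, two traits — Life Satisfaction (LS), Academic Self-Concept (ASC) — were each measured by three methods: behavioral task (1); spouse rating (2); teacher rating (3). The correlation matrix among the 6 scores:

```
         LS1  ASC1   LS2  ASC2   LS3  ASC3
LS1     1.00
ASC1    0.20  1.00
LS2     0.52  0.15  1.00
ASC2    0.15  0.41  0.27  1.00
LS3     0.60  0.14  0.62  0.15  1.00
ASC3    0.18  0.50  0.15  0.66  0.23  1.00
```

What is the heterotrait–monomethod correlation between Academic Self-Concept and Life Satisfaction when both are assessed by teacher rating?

0.23

Different traits, same method: r(ASC3, LS3) = 0.23.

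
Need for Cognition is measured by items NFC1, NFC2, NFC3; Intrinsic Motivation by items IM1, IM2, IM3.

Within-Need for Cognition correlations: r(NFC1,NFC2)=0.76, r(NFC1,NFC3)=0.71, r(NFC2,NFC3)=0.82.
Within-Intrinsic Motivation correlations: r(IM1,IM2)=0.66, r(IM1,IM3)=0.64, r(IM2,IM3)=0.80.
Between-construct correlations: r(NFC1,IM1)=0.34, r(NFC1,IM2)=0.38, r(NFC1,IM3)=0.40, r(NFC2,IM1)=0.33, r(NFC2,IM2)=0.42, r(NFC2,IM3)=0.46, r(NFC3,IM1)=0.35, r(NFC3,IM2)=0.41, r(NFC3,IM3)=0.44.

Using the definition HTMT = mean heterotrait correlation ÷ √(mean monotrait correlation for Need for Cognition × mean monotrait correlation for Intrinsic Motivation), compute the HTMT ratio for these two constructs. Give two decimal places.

Between-construct mean = 3.53/9 = 0.3922.
Mean within-NFC = 2.29/3 = 0.7633; mean within-IM = 2.10/3 = 0.7000.
Geometric mean = √(0.7633 × 0.7000) = 0.7310.
HTMT = 0.3922 / 0.7310 = 0.54.

0.54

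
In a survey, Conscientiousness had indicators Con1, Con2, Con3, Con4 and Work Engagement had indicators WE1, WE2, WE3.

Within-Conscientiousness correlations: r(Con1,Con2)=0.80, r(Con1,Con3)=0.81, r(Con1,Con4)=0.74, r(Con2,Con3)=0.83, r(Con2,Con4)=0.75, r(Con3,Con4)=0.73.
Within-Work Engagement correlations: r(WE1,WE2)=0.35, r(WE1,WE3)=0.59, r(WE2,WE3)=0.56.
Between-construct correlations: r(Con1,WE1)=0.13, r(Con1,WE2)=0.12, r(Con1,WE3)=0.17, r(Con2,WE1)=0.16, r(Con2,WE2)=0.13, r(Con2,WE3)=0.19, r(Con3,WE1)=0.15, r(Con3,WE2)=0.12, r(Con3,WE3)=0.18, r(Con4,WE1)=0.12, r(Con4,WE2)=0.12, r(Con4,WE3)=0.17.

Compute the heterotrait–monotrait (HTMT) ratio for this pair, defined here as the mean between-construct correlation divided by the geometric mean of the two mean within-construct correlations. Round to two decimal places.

0.24

Mean between = 1.76/12 = 0.1467.
Mean within-Con = 4.66/6 = 0.7767; mean within-WE = 1.50/3 = 0.5000.
Geometric mean = √(0.7767 × 0.5000) = 0.6232.
HTMT = 0.1467 / 0.6232 = 0.24.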